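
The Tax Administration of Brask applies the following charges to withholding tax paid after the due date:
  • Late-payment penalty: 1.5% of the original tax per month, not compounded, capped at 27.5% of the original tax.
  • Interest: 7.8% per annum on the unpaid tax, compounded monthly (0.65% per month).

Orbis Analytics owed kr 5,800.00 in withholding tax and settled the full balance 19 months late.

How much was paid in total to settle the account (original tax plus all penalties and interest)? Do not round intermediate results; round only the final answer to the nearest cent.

kr 8,154.79

Penalty (uncapped): 19 × 1.5% × kr 5,800.00 = kr 1,653.00; cap = 27.5% × kr 5,800.00 = kr 1,595.00 → penalty = kr 1,595.00
Interest: kr 5,800.00 × ((1 + 0.0065)^19 − 1) = kr 5,800.00 × 0.1309979… = kr 759.7879…
Total = kr 5,800.00 + kr 1,595.0000 + kr 759.7879… = kr 8,154.79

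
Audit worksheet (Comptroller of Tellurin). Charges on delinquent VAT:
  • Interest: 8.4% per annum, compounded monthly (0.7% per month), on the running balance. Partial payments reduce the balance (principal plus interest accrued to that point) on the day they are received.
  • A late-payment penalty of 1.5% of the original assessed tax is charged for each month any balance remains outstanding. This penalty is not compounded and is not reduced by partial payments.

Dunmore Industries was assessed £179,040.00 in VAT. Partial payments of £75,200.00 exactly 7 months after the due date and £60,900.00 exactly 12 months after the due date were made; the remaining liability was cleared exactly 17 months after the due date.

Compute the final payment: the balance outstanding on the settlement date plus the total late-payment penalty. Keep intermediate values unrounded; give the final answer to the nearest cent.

Balance at month 7: £179,040.0000 × (1 + 0.007)^7 = £187,999.3566…
After £75,200.00 payment: £187,999.3566… − £75,200.00 = £112,799.3566…
Balance at month 12: £112,799.3566… × (1 + 0.007)^5 = £116,802.9941…
After £60,900.00 payment: £116,802.9941… − £60,900.00 = £55,902.9941…
Balance at month 17: £55,902.9941… × (1 + 0.007)^5 = £57,887.1837…
Penalty: 17 × 1.5% × £179,040.00 = £45,655.20
Final settlement = outstanding balance + penalty = £57,887.1837… + £45,655.20 = £103,542.38

£103,542.38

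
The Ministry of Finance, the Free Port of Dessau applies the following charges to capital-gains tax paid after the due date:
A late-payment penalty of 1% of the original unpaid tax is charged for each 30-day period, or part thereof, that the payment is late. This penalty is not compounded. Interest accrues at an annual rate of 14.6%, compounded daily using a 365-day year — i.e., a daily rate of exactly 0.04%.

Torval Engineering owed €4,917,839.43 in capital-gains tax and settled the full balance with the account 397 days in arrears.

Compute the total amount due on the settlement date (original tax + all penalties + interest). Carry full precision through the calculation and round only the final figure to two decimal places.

Penalty periods: ⌈397/30⌉ = 14; penalty = 14 × 1% × €4,917,839.43 = €688,497.52…
Interest: €4,917,839.43 × ((1 + 0.0004)^397 − 1) = €4,917,839.43 × 0.17206629… = €846,194.3710…
Total = €4,917,839.43 + €688,497.5202 + €846,194.3710… = €6,452,531.32

€6,452,531.32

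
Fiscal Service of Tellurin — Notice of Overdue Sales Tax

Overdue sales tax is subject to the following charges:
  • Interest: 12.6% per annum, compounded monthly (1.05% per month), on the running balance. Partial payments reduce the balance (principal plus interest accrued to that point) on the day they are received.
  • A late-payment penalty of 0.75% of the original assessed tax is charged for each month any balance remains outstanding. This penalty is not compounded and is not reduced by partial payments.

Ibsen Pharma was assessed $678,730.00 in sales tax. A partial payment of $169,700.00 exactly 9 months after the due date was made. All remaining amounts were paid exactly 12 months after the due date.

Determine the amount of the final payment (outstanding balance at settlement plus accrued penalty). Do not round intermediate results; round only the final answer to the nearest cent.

$655,349.59

Balance at month 9: $678,730.0000 × (1 + 0.0105)^9 = $745,630.9149…
After $169,700.00 payment: $745,630.9149… − $169,700.00 = $575,930.9149…
Balance at month 12: $575,930.9149… × (1 + 0.0105)^3 = $594,263.8946…
Penalty: 12 × 0.75% × $678,730.00 = $61,085.70
Final settlement = outstanding balance + penalty = $594,263.8946… + $61,085.70 = $655,349.59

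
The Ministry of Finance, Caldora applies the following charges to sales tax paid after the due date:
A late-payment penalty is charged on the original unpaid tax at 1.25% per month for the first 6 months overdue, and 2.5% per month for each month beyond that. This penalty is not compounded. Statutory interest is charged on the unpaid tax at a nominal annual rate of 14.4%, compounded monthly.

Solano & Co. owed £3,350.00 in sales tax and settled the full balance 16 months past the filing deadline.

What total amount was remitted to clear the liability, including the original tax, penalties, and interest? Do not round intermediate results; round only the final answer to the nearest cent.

£5,143.21

Penalty, months 1–6: 6 × 1.25% × £3,350.00 = £251.25
Penalty, months 7–16: 10 × 2.5% × £3,350.00 = £837.50
Interest (14.4%/yr ÷ 12 = 1.2%/month): £3,350.00 × ((1 + 0.012)^16 − 1) = £704.4599…
Total = £3,350.00 + £1,088.7500 + £704.4599… = £5,143.21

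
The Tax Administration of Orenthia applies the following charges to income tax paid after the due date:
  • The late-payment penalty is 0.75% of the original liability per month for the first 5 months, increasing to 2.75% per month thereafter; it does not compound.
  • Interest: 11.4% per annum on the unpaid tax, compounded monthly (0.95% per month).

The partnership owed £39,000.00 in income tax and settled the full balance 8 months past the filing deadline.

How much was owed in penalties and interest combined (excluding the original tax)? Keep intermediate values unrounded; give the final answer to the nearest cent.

£7,744.45

Penalty, months 1–5: 5 × 0.75% × £39,000.00 = £1,462.50
Penalty, months 6–8: 3 × 2.75% × £39,000.00 = £3,217.50
Interest: £39,000.00 × ((1 + 0.0095)^8 − 1) = £39,000.00 × 0.0785756… = £3,064.4479…
Penalties + interest = £4,680.0000 + £3,064.4479… = £7,744.45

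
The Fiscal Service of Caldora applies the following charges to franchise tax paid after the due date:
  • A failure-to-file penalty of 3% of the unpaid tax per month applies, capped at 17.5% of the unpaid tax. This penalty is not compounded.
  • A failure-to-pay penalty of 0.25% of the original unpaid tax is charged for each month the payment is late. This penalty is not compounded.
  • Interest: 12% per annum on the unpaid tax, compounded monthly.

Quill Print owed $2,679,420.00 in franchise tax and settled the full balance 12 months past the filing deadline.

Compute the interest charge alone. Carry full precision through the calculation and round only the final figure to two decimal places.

$339,817.52

Interest (12%/yr ÷ 12 = 1%/month): $2,679,420.00 × ((1 + 0.01)^12 − 1) = $339,817.5222…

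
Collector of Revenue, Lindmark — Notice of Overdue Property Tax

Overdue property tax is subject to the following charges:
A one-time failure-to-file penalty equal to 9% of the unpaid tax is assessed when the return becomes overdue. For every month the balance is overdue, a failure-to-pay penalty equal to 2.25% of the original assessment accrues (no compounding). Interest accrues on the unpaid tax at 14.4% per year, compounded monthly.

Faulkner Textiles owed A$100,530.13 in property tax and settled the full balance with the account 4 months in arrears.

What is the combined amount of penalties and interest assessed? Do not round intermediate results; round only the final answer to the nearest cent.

A$23,008.42

Failure-to-file penalty: 9% × A$100,530.13 = A$9,047.71…
Failure-to-pay penalty: 4 × 2.25% × A$100,530.13 = A$9,047.71…
Interest (14.4%/yr ÷ 12 = 1.2%/month): A$100,530.13 × ((1 + 0.012)^4 − 1) = A$4,913.0012…
Penalties + interest = A$18,095.4234 + A$4,913.0012… = A$23,008.42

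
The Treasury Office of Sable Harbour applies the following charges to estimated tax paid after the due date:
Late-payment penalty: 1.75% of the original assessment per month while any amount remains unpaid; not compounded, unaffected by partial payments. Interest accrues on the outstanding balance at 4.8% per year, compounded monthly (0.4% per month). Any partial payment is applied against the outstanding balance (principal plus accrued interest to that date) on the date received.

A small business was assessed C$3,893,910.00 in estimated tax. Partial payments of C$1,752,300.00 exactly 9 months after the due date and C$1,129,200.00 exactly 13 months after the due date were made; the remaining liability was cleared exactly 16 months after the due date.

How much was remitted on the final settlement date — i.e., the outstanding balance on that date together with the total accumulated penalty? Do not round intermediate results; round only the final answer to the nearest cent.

Balance at month 9: C$3,893,910.0000 × (1 + 0.004)^9 = C$4,036,354.7119…
After C$1,752,300.00 payment: C$4,036,354.7119… − C$1,752,300.00 = C$2,284,054.7119…
Balance at month 13: C$2,284,054.7119… × (1 + 0.004)^4 = C$2,320,819.4419…
After C$1,129,200.00 payment: C$2,320,819.4419… − C$1,129,200.00 = C$1,191,619.4419…
Balance at month 16: C$1,191,619.4419… × (1 + 0.004)^3 = C$1,205,976.1492…
Penalty: 16 × 1.75% × C$3,893,910.00 = C$1,090,294.80
Final settlement = outstanding balance + penalty = C$1,205,976.1492… + C$1,090,294.80 = C$2,296,270.95

C$2,296,270.95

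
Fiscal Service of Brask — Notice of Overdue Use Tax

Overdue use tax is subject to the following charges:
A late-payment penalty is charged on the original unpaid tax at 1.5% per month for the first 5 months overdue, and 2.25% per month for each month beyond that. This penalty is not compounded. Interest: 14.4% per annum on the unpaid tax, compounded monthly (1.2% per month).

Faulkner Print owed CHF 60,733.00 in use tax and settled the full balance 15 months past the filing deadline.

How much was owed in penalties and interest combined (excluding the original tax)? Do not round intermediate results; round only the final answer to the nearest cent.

CHF 30,119.64

Penalty, months 1–5: 5 × 1.5% × CHF 60,733.00 = CHF 4,554.98…
Penalty, months 6–15: 10 × 2.25% × CHF 60,733.00 = CHF 13,664.93…
Interest: CHF 60,733.00 × ((1 + 0.012)^15 − 1) = CHF 60,733.00 × 0.1959353… = CHF 11,899.7390…
Penalties + interest = CHF 18,219.9000 + CHF 11,899.7390… = CHF 30,119.64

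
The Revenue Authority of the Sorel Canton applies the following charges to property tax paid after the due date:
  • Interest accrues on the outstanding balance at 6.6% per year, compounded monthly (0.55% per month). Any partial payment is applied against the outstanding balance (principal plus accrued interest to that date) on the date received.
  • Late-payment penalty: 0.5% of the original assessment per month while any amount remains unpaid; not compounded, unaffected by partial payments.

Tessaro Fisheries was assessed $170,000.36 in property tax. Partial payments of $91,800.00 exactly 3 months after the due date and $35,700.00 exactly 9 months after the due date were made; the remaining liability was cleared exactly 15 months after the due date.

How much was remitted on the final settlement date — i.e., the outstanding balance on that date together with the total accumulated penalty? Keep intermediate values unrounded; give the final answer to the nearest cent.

$62,388.57

Balance at month 3: $170,000.3600 × (1 + 0.0055)^3 = $172,820.8218…
After $91,800.00 payment: $172,820.8218… − $91,800.00 = $81,020.8218…
Balance at month 9: $81,020.8218… × (1 + 0.0055)^6 = $83,731.5428…
After $35,700.00 payment: $83,731.5428… − $35,700.00 = $48,031.5428…
Balance at month 15: $48,031.5428… × (1 + 0.0055)^6 = $49,638.5385…
Penalty: 15 × 0.5% × $170,000.36 = $12,750.03…
Final settlement = outstanding balance + penalty = $49,638.5385… + $12,750.03… = $62,388.57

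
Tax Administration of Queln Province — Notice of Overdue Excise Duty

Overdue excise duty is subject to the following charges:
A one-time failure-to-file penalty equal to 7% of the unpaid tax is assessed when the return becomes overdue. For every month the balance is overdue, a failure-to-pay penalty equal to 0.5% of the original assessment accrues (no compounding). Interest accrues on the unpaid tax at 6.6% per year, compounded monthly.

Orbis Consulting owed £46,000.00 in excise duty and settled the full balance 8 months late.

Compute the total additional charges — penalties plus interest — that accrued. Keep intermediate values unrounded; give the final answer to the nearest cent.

Failure-to-file penalty: 7% × £46,000.00 = £3,220.00
Failure-to-pay penalty: 8 × 0.5% × £46,000.00 = £1,840.00
Interest (6.6%/yr ÷ 12 = 0.55%/month): £46,000.00 × ((1 + 0.0055)^8 − 1) = £2,063.3935…
Penalties + interest = £5,060.0000 + £2,063.3935… = £7,123.39

£7,123.39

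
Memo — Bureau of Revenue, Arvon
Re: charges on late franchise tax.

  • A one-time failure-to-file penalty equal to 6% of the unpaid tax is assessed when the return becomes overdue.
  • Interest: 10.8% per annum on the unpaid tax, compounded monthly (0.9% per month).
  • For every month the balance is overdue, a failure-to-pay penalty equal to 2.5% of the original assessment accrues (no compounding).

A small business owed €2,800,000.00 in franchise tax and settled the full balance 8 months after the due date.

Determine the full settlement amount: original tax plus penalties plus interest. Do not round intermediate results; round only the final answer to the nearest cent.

€3,736,066.00

Failure-to-file penalty: 6% × €2,800,000.00 = €168,000.00
Failure-to-pay penalty = 2.5% × €2,800,000.00 × 8 mo = €560,000.00
Interest: €2,800,000.00 × ((1 + 0.009)^8 − 1) = €2,800,000.00 × 0.0743093… = €208,066.0025…
Total = €2,800,000.00 + €728,000.0000 + €208,066.0025… = €3,736,066.00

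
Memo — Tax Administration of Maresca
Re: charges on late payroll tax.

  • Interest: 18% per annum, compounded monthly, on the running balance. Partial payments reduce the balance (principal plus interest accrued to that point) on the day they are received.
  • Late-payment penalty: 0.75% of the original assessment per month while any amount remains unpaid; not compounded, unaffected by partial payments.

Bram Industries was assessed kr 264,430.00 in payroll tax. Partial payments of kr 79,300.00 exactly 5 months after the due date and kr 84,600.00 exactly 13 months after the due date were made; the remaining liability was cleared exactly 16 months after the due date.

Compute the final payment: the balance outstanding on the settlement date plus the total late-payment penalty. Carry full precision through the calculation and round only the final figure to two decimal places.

Monthly rate = 18% ÷ 12 = 1.5%
Balance at month 5: kr 264,430.0000 × (1 + 0.015)^5 = kr 284,866.2091…
After kr 79,300.00 payment: kr 284,866.2091… − kr 79,300.00 = kr 205,566.2091…
Balance at month 13: kr 205,566.2091… × (1 + 0.015)^8 = kr 231,568.8107…
After kr 84,600.00 payment: kr 231,568.8107… − kr 84,600.00 = kr 146,968.8107…
Balance at month 16: kr 146,968.8107… × (1 + 0.015)^3 = kr 153,682.1071…
Penalty: 16 × 0.75% × kr 264,430.00 = kr 31,731.60
Final settlement = outstanding balance + penalty = kr 153,682.1071… + kr 31,731.60 = kr 185,413.71

kr 185,413.71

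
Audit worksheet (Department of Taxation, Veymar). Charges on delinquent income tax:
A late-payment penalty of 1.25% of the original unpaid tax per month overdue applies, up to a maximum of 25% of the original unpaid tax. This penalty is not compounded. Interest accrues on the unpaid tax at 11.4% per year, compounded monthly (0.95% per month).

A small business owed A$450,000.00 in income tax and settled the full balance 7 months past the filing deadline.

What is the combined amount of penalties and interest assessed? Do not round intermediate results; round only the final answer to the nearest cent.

A$70,166.50

Penalty: 7 × 1.25% × A$450,000.00 = A$39,375.00 (below the 25% cap of A$112,500.00)
Interest: A$450,000.00 × ((1 + 0.0095)^7 − 1) = A$450,000.00 × 0.0684255… = A$30,791.4952…
Penalties + interest = A$39,375.0000 + A$30,791.4952… = A$70,166.50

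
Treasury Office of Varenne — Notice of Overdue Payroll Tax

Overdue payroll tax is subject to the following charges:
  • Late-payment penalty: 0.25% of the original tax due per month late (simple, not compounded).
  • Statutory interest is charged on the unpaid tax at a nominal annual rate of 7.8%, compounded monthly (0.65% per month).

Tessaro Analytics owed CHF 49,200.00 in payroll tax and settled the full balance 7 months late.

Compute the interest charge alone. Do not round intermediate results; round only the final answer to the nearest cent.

Interest: CHF 49,200.00 × ((1 + 0.0065)^7 − 1) = CHF 49,200.00 × 0.0463969… = CHF 2,282.7287…

CHF 2,282.73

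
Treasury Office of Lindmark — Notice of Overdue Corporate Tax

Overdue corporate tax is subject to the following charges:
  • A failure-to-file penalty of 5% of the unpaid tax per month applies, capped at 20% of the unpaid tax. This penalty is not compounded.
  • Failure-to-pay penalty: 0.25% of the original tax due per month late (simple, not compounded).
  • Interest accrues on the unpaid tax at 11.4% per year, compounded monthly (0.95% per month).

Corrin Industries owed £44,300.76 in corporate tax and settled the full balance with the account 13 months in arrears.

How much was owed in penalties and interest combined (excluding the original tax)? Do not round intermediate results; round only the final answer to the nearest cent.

Failure-to-file: 13 × 5% × £44,300.76 = £28,795.49…, capped at 20% × £44,300.76 = £8,860.15…
Failure-to-pay penalty = 0.25% × £44,300.76 × 13 mo = £1,439.77…
Interest: £44,300.76 × ((1 + 0.0095)^13 − 1) = £44,300.76 × 0.1307906… = £5,794.1245…
Penalties + interest = £10,299.9267 + £5,794.1245… = £16,094.05

£16,094.05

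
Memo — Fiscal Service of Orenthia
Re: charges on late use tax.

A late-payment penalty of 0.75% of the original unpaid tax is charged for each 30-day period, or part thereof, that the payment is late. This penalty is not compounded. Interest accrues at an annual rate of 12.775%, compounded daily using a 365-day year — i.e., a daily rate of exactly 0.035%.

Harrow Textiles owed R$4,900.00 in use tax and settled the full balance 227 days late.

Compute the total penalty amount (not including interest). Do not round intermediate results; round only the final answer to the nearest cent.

Penalty periods: ⌈227/30⌉ = 8; penalty = 8 × 0.75% × R$4,900.00 = R$294.00

R$294.00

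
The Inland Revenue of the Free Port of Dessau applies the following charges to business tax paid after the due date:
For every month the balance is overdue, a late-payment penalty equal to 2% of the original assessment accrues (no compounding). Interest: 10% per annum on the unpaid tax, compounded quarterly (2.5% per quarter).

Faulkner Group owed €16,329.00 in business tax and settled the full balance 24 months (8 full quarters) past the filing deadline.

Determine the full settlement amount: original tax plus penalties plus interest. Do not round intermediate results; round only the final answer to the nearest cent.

Late-payment penalty: 24 × 2% × €16,329.00 = €7,837.92
Interest: €16,329.00 × ((1 + 0.025)^8 − 1) = €16,329.00 × 0.2184029… = €3,566.3009…
Total = €16,329.00 + €7,837.9200 + €3,566.3009… = €27,733.22

€27,733.22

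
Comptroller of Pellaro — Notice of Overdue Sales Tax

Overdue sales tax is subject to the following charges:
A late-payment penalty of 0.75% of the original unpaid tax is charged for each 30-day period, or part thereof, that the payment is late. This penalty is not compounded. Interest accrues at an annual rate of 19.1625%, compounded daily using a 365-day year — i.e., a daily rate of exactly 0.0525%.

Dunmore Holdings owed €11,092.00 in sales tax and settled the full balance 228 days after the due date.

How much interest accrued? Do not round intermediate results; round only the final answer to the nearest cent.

Interest: €11,092.00 × ((1 + 0.000525)^228 − 1) = €11,092.00 × 0.12712325… = €1,410.0511…

€1,410.05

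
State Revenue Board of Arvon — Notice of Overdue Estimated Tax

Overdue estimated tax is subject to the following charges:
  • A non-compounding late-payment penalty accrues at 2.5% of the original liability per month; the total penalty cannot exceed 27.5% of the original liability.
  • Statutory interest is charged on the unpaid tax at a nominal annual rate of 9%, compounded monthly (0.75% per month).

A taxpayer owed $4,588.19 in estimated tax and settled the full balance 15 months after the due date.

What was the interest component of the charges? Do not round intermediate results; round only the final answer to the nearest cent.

$544.17

Interest: $4,588.19 × ((1 + 0.0075)^15 − 1) = $4,588.19 × 0.1186026… = $544.1712…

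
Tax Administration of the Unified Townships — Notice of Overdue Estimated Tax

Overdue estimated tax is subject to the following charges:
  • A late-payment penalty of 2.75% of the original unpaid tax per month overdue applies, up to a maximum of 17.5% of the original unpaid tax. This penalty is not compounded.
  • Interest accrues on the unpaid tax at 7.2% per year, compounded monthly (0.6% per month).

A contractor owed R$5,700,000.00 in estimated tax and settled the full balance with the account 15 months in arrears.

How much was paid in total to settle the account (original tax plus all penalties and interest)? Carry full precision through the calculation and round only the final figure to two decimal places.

Penalty (uncapped): 15 × 2.75% × R$5,700,000.00 = R$2,351,250.00; cap = 17.5% × R$5,700,000.00 = R$997,500.00 → penalty = R$997,500.00
Interest: R$5,700,000.00 × ((1 + 0.006)^15 − 1) = R$5,700,000.00 × 0.0938801… = R$535,116.4140…
Total = R$5,700,000.00 + R$997,500.0000 + R$535,116.4140… = R$7,232,616.41

R$7,232,616.41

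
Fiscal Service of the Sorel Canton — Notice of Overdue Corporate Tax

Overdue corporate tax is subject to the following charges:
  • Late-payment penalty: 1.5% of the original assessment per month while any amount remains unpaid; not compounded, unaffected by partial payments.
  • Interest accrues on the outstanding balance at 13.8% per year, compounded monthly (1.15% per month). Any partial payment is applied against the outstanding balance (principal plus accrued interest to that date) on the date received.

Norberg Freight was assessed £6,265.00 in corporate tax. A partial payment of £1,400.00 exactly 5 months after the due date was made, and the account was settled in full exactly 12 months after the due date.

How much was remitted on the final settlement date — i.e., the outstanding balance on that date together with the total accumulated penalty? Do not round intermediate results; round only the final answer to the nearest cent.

£6,797.44

Balance at month 5: £6,265.0000 × (1 + 0.0115)^5 = £6,633.6188…
After £1,400.00 payment: £6,633.6188… − £1,400.00 = £5,233.6188…
Balance at month 12: £5,233.6188… × (1 + 0.0115)^7 = £5,669.7420…
Penalty: 12 × 1.5% × £6,265.00 = £1,127.70
Final settlement = outstanding balance + penalty = £5,669.7420… + £1,127.70 = £6,797.44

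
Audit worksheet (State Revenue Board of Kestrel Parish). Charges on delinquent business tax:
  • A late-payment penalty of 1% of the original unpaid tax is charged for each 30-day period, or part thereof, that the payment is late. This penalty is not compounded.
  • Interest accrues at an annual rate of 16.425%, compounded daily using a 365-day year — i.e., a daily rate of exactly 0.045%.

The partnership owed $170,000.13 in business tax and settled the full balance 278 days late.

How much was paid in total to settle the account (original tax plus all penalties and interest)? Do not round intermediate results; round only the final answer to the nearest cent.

$209,649.24

Penalty periods: ⌈278/30⌉ = 10; penalty = 10 × 1% × $170,000.13 = $17,000.01…
Interest: $170,000.13 × ((1 + 0.00045)^278 − 1) = $170,000.13 × 0.13322989… = $22,649.0978…
Total = $170,000.13 + $17,000.0130 + $22,649.0978… = $209,649.24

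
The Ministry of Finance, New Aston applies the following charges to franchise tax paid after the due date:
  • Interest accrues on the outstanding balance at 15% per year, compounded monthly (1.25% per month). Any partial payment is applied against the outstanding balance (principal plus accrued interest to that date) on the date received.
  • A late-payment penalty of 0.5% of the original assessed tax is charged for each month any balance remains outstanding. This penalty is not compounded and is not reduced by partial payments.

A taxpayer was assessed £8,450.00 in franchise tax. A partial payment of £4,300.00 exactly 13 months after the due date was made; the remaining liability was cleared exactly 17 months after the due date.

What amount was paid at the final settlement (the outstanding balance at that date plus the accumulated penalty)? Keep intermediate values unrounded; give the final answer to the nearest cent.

£6,636.10

Balance at month 13: £8,450.0000 × (1 + 0.0125)^13 = £9,930.9804…
After £4,300.00 payment: £9,930.9804… − £4,300.00 = £5,630.9804…
Balance at month 17: £5,630.9804… × (1 + 0.0125)^4 = £5,917.8526…
Penalty: 17 × 0.5% × £8,450.00 = £718.25
Final settlement = outstanding balance + penalty = £5,917.8526… + £718.25 = £6,636.10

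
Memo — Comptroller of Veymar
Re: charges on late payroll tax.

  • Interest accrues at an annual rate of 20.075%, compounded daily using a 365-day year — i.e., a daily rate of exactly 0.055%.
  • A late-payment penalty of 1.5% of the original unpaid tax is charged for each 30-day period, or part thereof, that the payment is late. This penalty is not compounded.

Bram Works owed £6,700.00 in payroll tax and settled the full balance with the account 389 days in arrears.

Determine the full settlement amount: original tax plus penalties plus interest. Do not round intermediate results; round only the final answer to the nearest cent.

£9,604.37

Penalty periods: ⌈389/30⌉ = 13; penalty = 13 × 1.5% × £6,700.00 = £1,306.50
Interest: £6,700.00 × ((1 + 0.00055)^389 − 1) = £6,700.00 × 0.23848788… = £1,597.8688…
Total = £6,700.00 + £1,306.5000 + £1,597.8688… = £9,604.37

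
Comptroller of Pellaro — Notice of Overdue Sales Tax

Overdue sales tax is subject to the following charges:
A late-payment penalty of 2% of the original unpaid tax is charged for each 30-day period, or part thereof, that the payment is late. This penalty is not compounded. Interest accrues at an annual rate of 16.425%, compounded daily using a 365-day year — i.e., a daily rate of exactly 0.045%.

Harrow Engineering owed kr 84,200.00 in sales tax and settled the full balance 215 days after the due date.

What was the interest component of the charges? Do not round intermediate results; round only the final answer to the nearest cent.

kr 8,551.43

Interest: kr 84,200.00 × ((1 + 0.00045)^215 − 1) = kr 84,200.00 × 0.10156097… = kr 8,551.4337…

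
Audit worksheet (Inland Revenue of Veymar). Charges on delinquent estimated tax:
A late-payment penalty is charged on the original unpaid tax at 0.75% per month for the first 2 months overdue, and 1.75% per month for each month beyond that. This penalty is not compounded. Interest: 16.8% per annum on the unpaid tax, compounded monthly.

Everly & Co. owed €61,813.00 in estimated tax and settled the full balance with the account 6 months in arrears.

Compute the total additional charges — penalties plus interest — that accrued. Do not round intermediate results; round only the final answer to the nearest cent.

€10,631.56

Penalty, months 1–2: 2 × 0.75% × €61,813.00 = €927.20…
Penalty, months 3–6: 4 × 1.75% × €61,813.00 = €4,326.91
Interest (16.8%/yr ÷ 12 = 1.4%/month): €61,813.00 × ((1 + 0.014)^6 − 1) = €5,377.4503…
Penalties + interest = €5,254.1050 + €5,377.4503… = €10,631.56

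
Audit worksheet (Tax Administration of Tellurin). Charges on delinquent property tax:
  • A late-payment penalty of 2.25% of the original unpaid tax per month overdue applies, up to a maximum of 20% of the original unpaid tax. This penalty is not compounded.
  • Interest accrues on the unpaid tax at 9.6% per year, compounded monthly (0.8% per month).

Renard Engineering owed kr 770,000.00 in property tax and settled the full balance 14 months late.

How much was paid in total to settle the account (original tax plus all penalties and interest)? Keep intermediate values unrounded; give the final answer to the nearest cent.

Penalty (uncapped): 14 × 2.25% × kr 770,000.00 = kr 242,550.00; cap = 20% × kr 770,000.00 = kr 154,000.00 → penalty = kr 154,000.00
Interest: kr 770,000.00 × ((1 + 0.008)^14 − 1) = kr 770,000.00 × 0.1180145… = kr 90,871.1916…
Total = kr 770,000.00 + kr 154,000.0000 + kr 90,871.1916… = kr 1,014,871.19

kr 1,014,871.19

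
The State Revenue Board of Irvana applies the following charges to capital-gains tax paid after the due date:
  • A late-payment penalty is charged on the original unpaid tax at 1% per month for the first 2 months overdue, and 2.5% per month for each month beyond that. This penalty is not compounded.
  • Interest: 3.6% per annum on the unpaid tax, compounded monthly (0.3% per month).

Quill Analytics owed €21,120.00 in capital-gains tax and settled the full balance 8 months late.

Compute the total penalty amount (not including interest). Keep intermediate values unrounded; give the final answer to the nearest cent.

Penalty, months 1–2: 2 × 1% × €21,120.00 = €422.40
Penalty, months 3–8: 6 × 2.5% × €21,120.00 = €3,168.00
Total penalty = €422.40 + €3,168.00 = €3,590.40

€3,590.40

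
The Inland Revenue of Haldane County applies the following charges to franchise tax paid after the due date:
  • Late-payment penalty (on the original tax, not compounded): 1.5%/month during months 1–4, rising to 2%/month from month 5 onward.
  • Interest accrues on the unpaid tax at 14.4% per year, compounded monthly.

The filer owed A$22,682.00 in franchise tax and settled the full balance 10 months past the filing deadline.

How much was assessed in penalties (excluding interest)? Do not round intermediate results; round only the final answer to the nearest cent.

A$4,082.76

Penalty, months 1–4: 4 × 1.5% × A$22,682.00 = A$1,360.92
Penalty, months 5–10: 6 × 2% × A$22,682.00 = A$2,721.84
Total penalty = A$1,360.92 + A$2,721.84 = A$4,082.76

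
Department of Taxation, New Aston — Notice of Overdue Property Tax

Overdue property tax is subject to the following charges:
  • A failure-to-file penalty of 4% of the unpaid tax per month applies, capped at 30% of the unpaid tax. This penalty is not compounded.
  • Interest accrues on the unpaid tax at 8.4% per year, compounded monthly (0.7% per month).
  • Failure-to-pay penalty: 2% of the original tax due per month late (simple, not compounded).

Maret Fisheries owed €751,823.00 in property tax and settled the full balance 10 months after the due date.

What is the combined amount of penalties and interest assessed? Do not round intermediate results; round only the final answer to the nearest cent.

Failure-to-file: 10 × 4% × €751,823.00 = €300,729.20, capped at 30% × €751,823.00 = €225,546.90
Failure-to-pay penalty: 10 × 2% × €751,823.00 = €150,364.60
Interest: €751,823.00 × ((1 + 0.007)^10 − 1) = €751,823.00 × 0.0722467… = €54,316.7070…
Penalties + interest = €375,911.5000 + €54,316.7070… = €430,228.21

€430,228.21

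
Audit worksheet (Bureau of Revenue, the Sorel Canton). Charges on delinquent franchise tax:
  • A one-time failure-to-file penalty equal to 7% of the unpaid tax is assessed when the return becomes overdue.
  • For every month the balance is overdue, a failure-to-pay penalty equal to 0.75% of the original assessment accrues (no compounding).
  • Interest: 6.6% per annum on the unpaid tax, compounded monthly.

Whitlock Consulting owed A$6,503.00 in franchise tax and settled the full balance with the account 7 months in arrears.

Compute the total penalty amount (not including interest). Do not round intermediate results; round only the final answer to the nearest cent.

A$796.62

Failure-to-file penalty: 7% × A$6,503.00 = A$455.21
Failure-to-pay penalty: 7 × 0.75% × A$6,503.00 = A$341.41…
Total penalty = A$455.21 + A$341.41… = A$796.62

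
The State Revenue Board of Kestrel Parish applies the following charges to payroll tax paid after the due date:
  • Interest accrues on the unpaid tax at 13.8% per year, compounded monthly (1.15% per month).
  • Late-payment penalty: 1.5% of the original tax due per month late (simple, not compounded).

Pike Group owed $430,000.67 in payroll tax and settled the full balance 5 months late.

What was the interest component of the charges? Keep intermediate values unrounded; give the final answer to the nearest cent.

Interest: $430,000.67 × ((1 + 0.0115)^5 − 1) = $430,000.67 × 0.0588378… = $25,300.2919…

$25,300.29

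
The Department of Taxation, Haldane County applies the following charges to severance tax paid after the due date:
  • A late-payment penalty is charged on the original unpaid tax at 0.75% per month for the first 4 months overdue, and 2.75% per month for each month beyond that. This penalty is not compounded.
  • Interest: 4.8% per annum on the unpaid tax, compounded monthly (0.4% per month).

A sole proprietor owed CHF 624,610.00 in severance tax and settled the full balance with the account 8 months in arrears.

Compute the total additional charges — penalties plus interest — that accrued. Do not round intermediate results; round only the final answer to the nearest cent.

CHF 107,715.00

Penalty, months 1–4: 4 × 0.75% × CHF 624,610.00 = CHF 18,738.30
Penalty, months 5–8: 4 × 2.75% × CHF 624,610.00 = CHF 68,707.10
Interest: CHF 624,610.00 × ((1 + 0.004)^8 − 1) = CHF 624,610.00 × 0.0324516… = CHF 20,269.5951…
Penalties + interest = CHF 87,445.4000 + CHF 20,269.5951… = CHF 107,715.00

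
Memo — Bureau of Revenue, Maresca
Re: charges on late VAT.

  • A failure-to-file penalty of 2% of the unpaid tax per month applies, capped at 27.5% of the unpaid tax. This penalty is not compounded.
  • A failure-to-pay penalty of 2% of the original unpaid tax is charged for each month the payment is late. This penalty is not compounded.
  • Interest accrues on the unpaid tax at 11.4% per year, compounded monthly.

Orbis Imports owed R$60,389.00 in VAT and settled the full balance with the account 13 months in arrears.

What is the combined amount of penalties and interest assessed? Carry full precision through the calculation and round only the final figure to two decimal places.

R$39,300.60

Failure-to-file: 13 × 2% × R$60,389.00 = R$15,701.14 (under the 27.5% cap)
Failure-to-pay penalty = 2% × R$60,389.00 × 13 mo = R$15,701.14
Interest (11.4%/yr ÷ 12 = 0.95%/month): R$60,389.00 × ((1 + 0.0095)^13 − 1) = R$7,898.3156…
Penalties + interest = R$31,402.2800 + R$7,898.3156… = R$39,300.60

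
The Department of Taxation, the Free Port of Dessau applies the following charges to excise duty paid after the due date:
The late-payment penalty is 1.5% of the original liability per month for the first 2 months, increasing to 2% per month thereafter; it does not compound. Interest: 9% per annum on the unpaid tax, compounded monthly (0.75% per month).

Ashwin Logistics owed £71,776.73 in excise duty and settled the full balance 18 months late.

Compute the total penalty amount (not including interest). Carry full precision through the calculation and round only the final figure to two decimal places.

£25,121.86

Penalty, months 1–2: 2 × 1.5% × £71,776.73 = £2,153.30…
Penalty, months 3–18: 16 × 2% × £71,776.73 = £22,968.55…
Total penalty = £2,153.30… + £22,968.55… = £25,121.86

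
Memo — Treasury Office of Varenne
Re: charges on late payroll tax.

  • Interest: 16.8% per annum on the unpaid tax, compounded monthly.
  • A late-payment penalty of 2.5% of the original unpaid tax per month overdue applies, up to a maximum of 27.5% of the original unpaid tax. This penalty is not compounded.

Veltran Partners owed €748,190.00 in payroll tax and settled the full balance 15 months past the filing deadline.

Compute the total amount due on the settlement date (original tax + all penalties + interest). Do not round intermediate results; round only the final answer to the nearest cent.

€1,127,434.50

Penalty (uncapped): 15 × 2.5% × €748,190.00 = €280,571.25; cap = 27.5% × €748,190.00 = €205,752.25 → penalty = €205,752.25
Interest (16.8%/yr ÷ 12 = 1.4%/month): €748,190.00 × ((1 + 0.014)^15 − 1) = €173,492.2509…
Total = €748,190.00 + €205,752.2500 + €173,492.2509… = €1,127,434.50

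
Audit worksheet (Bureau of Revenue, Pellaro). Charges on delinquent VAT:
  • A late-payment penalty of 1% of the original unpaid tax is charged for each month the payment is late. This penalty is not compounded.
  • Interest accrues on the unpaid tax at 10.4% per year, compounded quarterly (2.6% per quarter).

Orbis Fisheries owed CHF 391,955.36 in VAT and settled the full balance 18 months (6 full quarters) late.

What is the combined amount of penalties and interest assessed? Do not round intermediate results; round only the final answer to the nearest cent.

Late-payment penalty = 1% × CHF 391,955.36 × 18 mo = CHF 70,551.96…
Interest: CHF 391,955.36 × ((1 + 0.026)^6 − 1) = CHF 391,955.36 × 0.1664984… = CHF 65,259.9584…
Penalties + interest = CHF 70,551.9648 + CHF 65,259.9584… = CHF 135,811.92

CHF 135,811.92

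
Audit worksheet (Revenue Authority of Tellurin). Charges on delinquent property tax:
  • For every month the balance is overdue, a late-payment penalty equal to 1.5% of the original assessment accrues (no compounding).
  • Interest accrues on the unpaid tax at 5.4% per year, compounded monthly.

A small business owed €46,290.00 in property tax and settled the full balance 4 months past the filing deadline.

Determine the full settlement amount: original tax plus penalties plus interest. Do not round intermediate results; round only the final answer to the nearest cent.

Late-payment penalty: 4 × 1.5% × €46,290.00 = €2,777.40
Interest (5.4%/yr ÷ 12 = 0.45%/month): €46,290.00 × ((1 + 0.0045)^4 − 1) = €838.8611…
Total = €46,290.00 + €2,777.4000 + €838.8611… = €49,906.26

€49,906.26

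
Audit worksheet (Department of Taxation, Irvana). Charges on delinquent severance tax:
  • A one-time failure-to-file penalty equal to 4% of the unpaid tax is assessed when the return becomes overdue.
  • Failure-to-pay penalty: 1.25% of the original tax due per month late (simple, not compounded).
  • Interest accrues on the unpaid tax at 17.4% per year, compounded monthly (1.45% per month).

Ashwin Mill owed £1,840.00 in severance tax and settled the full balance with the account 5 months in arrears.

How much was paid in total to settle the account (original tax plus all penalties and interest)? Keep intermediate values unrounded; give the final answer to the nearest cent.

Failure-to-file penalty: 4% × £1,840.00 = £73.60
Failure-to-pay penalty: 5 × 1.25% × £1,840.00 = £115.00
Interest: £1,840.00 × ((1 + 0.0145)^5 − 1) = £1,840.00 × 0.0746332… = £137.3251…
Total = £1,840.00 + £188.6000 + £137.3251… = £2,165.93

£2,165.93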